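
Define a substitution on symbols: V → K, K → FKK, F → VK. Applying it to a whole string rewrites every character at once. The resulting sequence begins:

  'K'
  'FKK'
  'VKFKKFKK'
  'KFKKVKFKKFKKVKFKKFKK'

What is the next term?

Rewriting the 20 symbols of KFKKVKFKKFKKVKFKKFKK one by one yields FKK VK FKK FKK K FKK VK FKK FKK VK FKK FKK K FKK VK FKK FKK VK FKK FKK; concatenated:

FKKVKFKKFKKKFKKVKFKKFKKVKFKKFKKKFKKVKFKKFKKVKFKKFKK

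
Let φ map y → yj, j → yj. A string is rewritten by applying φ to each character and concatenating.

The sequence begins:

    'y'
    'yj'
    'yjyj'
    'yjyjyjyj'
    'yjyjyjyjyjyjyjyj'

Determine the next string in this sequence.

yjyjyjyjyjyjyjyjyjyjyjyjyjyjyjyj

Replace each of the 16 characters of yjyjyjyjyjyjyjyj in place — yj yj yj yj yj yj yj yj yj yj yj yj yj yj yj yj — and concatenate.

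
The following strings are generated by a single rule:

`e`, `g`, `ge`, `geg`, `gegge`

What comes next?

geggegeg

From term 3 onward, concatenate the last term with the second-to-last: g·e = ge, ge·g = geg, …
So term 6 is gegge·geg.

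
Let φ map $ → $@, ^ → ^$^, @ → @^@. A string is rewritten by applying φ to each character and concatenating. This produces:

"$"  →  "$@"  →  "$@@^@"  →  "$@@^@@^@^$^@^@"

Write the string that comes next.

Rewriting the 14 symbols of $@@^@@^@^$^@^@ one by one yields $@ @^@ @^@ ^$^ @^@ @^@ ^$^ @^@ ^$^ $@ ^$^ @^@ ^$^ @^@; concatenated:

$@@^@@^@^$^@^@@^@^$^@^@^$^$@^$^@^@^$^@^@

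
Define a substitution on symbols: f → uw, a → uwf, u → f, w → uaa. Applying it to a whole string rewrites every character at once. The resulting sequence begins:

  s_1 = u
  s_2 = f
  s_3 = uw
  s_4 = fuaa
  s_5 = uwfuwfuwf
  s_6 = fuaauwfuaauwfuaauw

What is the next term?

Applying the rule to each of the 18 symbols of fuaauwfuaauwfuaauw gives the pieces uw f uwf uwf f uaa uw f uwf uwf f uaa uw f uwf uwf f uaa, which concatenate to the answer.

uwfuwfuwffuaauwfuwfuwffuaauwfuwfuwffuaa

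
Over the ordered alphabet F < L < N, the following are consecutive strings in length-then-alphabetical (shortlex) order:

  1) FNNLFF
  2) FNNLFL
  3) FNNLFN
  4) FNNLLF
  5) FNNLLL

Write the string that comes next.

FNNLLN

Find the rightmost character of FNNLLL below N, bump it to the next letter, and reset everything to its right to F.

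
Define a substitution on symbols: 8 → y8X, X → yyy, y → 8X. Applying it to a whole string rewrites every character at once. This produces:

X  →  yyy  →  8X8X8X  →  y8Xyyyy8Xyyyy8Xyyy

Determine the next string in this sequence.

8Xy8Xyyy8X8X8X8Xy8Xyyy8X8X8X8Xy8Xyyy8X8X8X

Replace each of the 18 characters of y8Xyyyy8Xyyyy8Xyyy in place — 8X y8X yyy 8X 8X 8X 8X y8X yyy 8X 8X 8X 8X y8X yyy 8X 8X 8X — and concatenate.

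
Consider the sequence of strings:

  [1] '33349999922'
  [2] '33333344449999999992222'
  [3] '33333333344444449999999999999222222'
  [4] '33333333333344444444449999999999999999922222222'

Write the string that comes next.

The n-th term is 3n 3's then 3n-2 4's then 4n+1 9's then 2n 2's (n = 1, 2, …).
Setting n = 5 gives 15, 13, 21, 10 characters in each block.

33333333333333344444444444449999999999999999999992222222222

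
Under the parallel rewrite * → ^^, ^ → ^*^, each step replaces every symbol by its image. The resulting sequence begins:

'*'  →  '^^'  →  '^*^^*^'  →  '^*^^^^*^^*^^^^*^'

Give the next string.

Replace each of the 16 characters of ^*^^^^*^^*^^^^*^ in place — ^*^ ^^ ^*^ ^*^ ^*^ ^*^ ^^ ^*^ ^*^ ^^ ^*^ ^*^ ^*^ ^*^ ^^ ^*^ — and concatenate.

^*^^^^*^^*^^*^^*^^^^*^^*^^^^*^^*^^*^^*^^^^*^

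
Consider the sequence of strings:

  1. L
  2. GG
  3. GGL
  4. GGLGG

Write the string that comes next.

GGLGGGGL

Each term (from the third on) is the previous term followed by the one before it: term 3 = GG·L = GGL.
The next term joins GGLGG and GGL.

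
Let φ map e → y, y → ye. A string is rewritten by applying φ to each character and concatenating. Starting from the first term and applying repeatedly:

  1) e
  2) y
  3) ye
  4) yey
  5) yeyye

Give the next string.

Expanding yeyye: y→ye, e→y, y→ye, y→ye, e→y. Concatenated: ye y ye ye y.

yeyyeyey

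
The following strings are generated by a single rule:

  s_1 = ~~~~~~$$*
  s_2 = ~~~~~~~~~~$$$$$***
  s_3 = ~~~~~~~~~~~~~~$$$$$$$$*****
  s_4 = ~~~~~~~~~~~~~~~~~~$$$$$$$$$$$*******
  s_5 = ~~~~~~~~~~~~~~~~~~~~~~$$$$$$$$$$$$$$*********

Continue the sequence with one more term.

~~~~~~~~~~~~~~~~~~~~~~~~~~$$$$$$$$$$$$$$$$$***********

The n-th term is 4n+2 ~'s then 3n-1 $'s then 2n-1 *'s (n = 1, 2, …).
For the next term, n = 6, so the run lengths are 26, 17, 11.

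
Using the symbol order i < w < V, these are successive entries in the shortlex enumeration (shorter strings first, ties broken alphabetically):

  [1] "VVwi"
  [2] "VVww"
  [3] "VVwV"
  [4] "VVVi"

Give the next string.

VVVw

Treat VVVi as a base-3 numeral over the given alphabet and add one, carrying through any trailing V's.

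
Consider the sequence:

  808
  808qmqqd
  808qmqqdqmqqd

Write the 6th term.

Every step adds qmqqd to the end: s(k+1) = s(k)·qmqqd.
From 808qmqqdqmqqd, 3 further steps: 808qmqqdqmqqd → 808qmqqdqmqqdqmqqd → 808qmqqdqmqqdqmqqdqmqqd → (answer).

808qmqqdqmqqdqmqqdqmqqdqmqqd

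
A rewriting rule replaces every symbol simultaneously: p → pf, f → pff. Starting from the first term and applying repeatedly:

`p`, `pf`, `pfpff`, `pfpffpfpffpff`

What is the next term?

φ(pfpffpfpffpff) expands symbol-by-symbol to pf pff pf pff pff pf pff pf pff pff pf pff pff; joining the 13 pieces gives the next term.

pfpffpfpffpffpfpffpfpffpffpfpffpff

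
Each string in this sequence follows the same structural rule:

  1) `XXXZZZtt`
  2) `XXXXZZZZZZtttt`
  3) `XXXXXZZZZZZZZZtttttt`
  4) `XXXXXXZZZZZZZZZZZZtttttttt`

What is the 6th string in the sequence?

XXXXXXXXZZZZZZZZZZZZZZZZZZtttttttttttt

Reading off run lengths: X runs 3, 4, 5, 6; Z runs 3, 6, 9, 12; t runs 2, 4, 6, 8 — each is linear in n (n = 1, 2, …).
Setting n = 6 gives 8, 18, 12 characters in each block.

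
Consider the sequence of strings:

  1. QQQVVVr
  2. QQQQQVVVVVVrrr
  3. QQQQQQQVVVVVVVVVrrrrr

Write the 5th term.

Reading off run lengths: Q runs 3, 5, 7; V runs 3, 6, 9; r runs 1, 3, 5 — each is linear in n (n = 1, 2, …).
For term 5, n = 5, so the run lengths are 11, 15, 9.

QQQQQQQQQQQVVVVVVVVVVVVVVVrrrrrrrrr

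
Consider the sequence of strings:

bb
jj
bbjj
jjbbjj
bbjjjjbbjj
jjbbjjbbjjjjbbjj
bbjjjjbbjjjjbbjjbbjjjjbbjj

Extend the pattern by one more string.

jjbbjjbbjjjjbbjjbbjjjjbbjjjjbbjjbbjjjjbbjj

This is a Fibonacci-style word recurrence s(k) = s(k−2)·s(k−1): e.g. bb·jj = bbjj.
Continuing: jjbbjjbbjjjjbbjj · bbjjjjbbjjjjbbjjbbjjjjbbjj gives term 8.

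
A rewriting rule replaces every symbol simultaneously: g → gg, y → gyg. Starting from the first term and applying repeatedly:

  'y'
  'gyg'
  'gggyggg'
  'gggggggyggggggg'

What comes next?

Replace each of the 15 characters of gggggggyggggggg in place — gg gg gg gg gg gg gg gyg gg gg gg gg gg gg gg — and concatenate.

gggggggggggggggyggggggggggggggg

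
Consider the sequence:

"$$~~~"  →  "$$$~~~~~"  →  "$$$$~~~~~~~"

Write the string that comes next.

$$$$$~~~~~~~~~

Term n consists of n+1 $'s, followed by 2n+1 ~'s (n = 1, 2, …).
At n = 4 the blocks have lengths 5, 9.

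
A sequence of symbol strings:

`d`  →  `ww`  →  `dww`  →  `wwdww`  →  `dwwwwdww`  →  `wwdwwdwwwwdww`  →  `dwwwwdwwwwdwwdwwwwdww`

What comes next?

From term 3 onward, concatenate the second-to-last term with the last: d·ww = dww, ww·dww = wwdww, …
The next term joins wwdwwdwwwwdww and dwwwwdwwwwdwwdwwwwdww.

wwdwwdwwwwdwwdwwwwdwwwwdwwdwwwwdww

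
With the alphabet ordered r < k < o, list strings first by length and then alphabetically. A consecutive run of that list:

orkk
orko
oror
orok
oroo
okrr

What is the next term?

Find the rightmost character of okrr below o, bump it to the next letter, and reset everything to its right to r.

okrk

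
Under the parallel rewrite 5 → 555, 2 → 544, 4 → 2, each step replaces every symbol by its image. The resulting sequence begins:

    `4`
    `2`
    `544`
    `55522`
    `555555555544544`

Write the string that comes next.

5555555555555555555555555555552255522

Applying the rule to each of the 15 symbols of 555555555544544 gives the pieces 555 555 555 555 555 555 555 555 555 555 2 2 555 2 2, which concatenate to the answer.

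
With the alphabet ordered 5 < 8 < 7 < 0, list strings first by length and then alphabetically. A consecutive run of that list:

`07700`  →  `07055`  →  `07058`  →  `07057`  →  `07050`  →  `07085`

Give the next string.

Treat 07085 as a base-4 numeral over the given alphabet and add one, carrying through any trailing 0's.

07088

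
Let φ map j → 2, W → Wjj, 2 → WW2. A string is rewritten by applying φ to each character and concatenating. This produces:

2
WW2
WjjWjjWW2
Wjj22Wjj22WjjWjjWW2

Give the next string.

Rewriting the 19 symbols of Wjj22Wjj22WjjWjjWW2 one by one yields Wjj 2 2 WW2 WW2 Wjj 2 2 WW2 WW2 Wjj 2 2 Wjj 2 2 Wjj Wjj WW2; concatenated:

Wjj22WW2WW2Wjj22WW2WW2Wjj22Wjj22WjjWjjWW2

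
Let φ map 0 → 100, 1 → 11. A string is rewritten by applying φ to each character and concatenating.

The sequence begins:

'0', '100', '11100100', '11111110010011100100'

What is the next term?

111111111111111001001110010011111110010011100100

Replace each of the 20 characters of 11111110010011100100 in place — 11 11 11 11 11 11 11 100 100 11 100 100 11 11 11 100 100 11 100 100 — and concatenate.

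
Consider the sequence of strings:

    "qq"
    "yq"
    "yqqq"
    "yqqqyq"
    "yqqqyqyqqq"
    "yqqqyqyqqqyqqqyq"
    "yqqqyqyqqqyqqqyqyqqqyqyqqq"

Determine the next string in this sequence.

yqqqyqyqqqyqqqyqyqqqyqyqqqyqqqyqyqqqyqqqyq

From term 3 onward, concatenate the last term with the second-to-last: yq·qq = yqqq, yqqq·yq = yqqqyq, …
The next term joins yqqqyqyqqqyqqqyqyqqqyqyqqq and yqqqyqyqqqyqqqyq.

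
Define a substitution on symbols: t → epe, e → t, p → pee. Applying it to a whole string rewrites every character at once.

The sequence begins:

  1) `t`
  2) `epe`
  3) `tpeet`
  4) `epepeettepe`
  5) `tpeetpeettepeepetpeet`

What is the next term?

epepeettepepeettepeepetpeettpeetepepeettepe

Applying the rule to each of the 21 symbols of tpeetpeettepeepetpeet gives the pieces epe pee t t epe pee t t epe epe t pee t t pee t epe pee t t epe, which concatenate to the answer.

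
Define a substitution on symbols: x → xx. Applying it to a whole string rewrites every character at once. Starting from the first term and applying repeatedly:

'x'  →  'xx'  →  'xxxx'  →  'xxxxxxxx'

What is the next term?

xxxxxxxxxxxxxxxx

Rewriting each symbol of xxxxxxxx: x→xx, x→xx, x→xx, x→xx, x→xx, x→xx, x→xx, x→xx, which concatenates to xx xx xx xx xx xx xx xx.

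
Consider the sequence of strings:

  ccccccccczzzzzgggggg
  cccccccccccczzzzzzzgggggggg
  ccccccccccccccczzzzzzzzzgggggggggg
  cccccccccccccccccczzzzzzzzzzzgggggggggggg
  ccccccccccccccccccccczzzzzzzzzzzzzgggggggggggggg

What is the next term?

Each string has the form c^{3n} z^{2n-1} g^{2n}, where the shown terms are n = 3, 4, 5, 6, 7.
Setting n = 8 gives 24, 15, 16 characters in each block.

cccccccccccccccccccccccczzzzzzzzzzzzzzzgggggggggggggggg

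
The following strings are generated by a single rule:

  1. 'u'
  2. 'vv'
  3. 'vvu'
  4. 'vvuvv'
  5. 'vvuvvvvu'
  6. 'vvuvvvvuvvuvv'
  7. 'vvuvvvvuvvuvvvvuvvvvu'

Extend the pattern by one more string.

From term 3 onward, concatenate the last term with the second-to-last: vv·u = vvu, vvu·vv = vvuvv, …
So term 8 is vvuvvvvuvvuvvvvuvvvvu·vvuvvvvuvvuvv.

vvuvvvvuvvuvvvvuvvvvuvvuvvvvuvvuvv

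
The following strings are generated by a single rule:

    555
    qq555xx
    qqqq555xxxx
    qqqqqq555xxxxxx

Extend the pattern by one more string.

qqqqqqqq555xxxxxxxx

Each term wraps the previous one in qq on the left and xx on the right.
So the next term is qq·qqqqqq555xxxxxx·xx.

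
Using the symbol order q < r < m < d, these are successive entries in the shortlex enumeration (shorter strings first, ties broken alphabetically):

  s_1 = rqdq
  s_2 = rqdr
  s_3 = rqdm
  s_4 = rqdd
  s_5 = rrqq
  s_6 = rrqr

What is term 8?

rrqd

Stepping forward 2 times from rrqr: rrqr → rrqm, then the target.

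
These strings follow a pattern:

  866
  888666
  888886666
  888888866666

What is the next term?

888888888666666

Reading off run lengths: 8 runs 1, 3, 5, 7; 6 runs 2, 3, 4, 5 — each is linear in n (n = 1, 2, …).
Setting n = 5 gives 9, 6 characters in each block.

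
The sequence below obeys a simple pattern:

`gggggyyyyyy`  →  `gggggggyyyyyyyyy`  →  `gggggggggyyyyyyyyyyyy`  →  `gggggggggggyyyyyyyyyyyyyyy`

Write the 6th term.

gggggggggggggggyyyyyyyyyyyyyyyyyyyyy

The n-th term is 2n+1 g's then 3n y's, where the shown terms are n = 2, 3, 4, 5.
Setting n = 7 gives 15, 21 characters in each block.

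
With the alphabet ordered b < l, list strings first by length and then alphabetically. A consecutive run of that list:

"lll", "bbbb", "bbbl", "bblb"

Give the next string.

The successor of bblb increments the rightmost position that isn't already l and resets every position after it to b.

bbll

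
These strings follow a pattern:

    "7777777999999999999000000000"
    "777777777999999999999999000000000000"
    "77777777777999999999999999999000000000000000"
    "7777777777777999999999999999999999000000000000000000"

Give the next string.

The n-th term is 2n+1 7's then 3n+3 9's then 3n 0's, where the shown terms are n = 3, 4, 5, 6.
Setting n = 7 gives 15, 24, 21 characters in each block.

777777777777777999999999999999999999999000000000000000000000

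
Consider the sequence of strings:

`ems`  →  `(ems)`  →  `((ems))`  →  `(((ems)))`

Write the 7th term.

((((((ems))))))

Every step adds ( to the front and ) to the end of the previous string.
From (((ems))), 3 further steps: (((ems))) → ((((ems)))) → (((((ems))))) → (answer).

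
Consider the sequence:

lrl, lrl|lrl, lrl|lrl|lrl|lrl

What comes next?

Every step duplicates the string with '|' between the halves.
One more doubling of lrl|lrl|lrl|lrl gives the answer.

lrl|lrl|lrl|lrl|lrl|lrl|lrl|lrl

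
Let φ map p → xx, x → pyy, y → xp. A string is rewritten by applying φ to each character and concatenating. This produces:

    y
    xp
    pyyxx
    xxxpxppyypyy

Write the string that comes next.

pyypyypyyxxpyyxxxxxpxpxxxpxp

Expanding xxxpxppyypyy: x→pyy, x→pyy, x→pyy, p→xx, x→pyy, p→xx, p→xx, y→xp, y→xp, p→xx, y→xp, y→xp. Concatenated: pyy pyy pyy xx pyy xx xx xp xp xx xp xp.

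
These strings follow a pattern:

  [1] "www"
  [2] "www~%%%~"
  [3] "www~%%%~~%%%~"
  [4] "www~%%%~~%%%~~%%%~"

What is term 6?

www~%%%~~%%%~~%%%~~%%%~~%%%~

Every step adds ~%%%~ to the end: s(k+1) = s(k)·~%%%~.
From www~%%%~~%%%~~%%%~, 2 further steps: www~%%%~~%%%~~%%%~ → www~%%%~~%%%~~%%%~~%%%~ → (answer).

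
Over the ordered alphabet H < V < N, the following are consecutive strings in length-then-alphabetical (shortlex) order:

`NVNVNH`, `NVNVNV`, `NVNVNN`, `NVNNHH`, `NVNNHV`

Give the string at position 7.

NVNNVH

Stepping forward 2 times from NVNNHV: NVNNHV → NVNNHN, then the target.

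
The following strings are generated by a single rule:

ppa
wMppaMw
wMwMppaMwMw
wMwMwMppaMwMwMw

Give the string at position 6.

wMwMwMwMwMppaMwMwMwMwMw

Every step adds wM to the front and Mw to the end of the previous string.
From wMwMwMppaMwMwMw, 2 further steps: wMwMwMppaMwMwMw → wMwMwMwMppaMwMwMwMw → (answer).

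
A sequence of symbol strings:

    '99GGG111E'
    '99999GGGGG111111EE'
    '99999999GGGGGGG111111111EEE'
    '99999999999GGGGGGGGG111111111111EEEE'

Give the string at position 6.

99999999999999999GGGGGGGGGGGGG111111111111111111EEEEEE

Each string has the form 9^{3n-1} G^{2n+1} 1^{3n} E^{n} (n = 1, 2, …).
For term 6, n = 6, so the run lengths are 17, 13, 18, 6.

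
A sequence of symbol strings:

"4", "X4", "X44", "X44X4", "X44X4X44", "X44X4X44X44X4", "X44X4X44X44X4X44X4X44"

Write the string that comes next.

From term 3 onward, concatenate the last term with the second-to-last: X4·4 = X44, X44·X4 = X44X4, …
The next term joins X44X4X44X44X4X44X4X44 and X44X4X44X44X4.

X44X4X44X44X4X44X4X44X44X4X44X44X4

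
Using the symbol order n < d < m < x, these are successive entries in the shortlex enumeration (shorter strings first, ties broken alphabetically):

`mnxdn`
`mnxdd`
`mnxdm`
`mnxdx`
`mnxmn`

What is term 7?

mnxmm

Advancing 2 positions from mnxmn through mnxmn → mnxmd reaches term 7.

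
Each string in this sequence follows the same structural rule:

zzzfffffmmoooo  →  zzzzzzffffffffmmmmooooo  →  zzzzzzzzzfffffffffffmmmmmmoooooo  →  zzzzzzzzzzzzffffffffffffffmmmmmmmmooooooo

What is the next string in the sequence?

Term n consists of 3n z's, followed by 3n+2 f's, followed by 2n m's, followed by n+3 o's (n = 1, 2, …).
At n = 5 the blocks have lengths 15, 17, 10, 8.

zzzzzzzzzzzzzzzfffffffffffffffffmmmmmmmmmmoooooooo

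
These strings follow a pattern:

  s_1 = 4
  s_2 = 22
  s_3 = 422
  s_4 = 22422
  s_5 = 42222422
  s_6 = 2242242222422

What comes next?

422224222242242222422

This is a Fibonacci-style word recurrence s(k) = s(k−2)·s(k−1): e.g. 4·22 = 422.
Continuing: 42222422 · 2242242222422 gives term 7.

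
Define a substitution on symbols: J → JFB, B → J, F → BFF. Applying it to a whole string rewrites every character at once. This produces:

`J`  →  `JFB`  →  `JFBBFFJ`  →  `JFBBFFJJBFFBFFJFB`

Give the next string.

φ(JFBBFFJJBFFBFFJFB) expands symbol-by-symbol to JFB BFF J J BFF BFF JFB JFB J BFF BFF J BFF BFF JFB BFF J; joining the 17 pieces gives the next term.

JFBBFFJJBFFBFFJFBJFBJBFFBFFJBFFBFFJFBBFFJ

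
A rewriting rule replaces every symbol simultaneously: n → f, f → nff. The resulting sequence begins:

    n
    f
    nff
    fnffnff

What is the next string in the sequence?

nfffnffnfffnffnff

Apply φ to fnffnff symbol by symbol: f→nff, n→f, f→nff, f→nff, n→f, f→nff, f→nff; joined: nff f nff nff f nff nff.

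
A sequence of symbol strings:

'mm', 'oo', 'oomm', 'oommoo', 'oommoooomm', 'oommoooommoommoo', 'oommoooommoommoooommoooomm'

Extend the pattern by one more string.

oommoooommoommoooommoooommoommoooommoommoo

This is a Fibonacci-style word recurrence s(k) = s(k−1)·s(k−2): e.g. oo·mm = oomm.
The next term joins oommoooommoommoooommoooomm and oommoooommoommoo.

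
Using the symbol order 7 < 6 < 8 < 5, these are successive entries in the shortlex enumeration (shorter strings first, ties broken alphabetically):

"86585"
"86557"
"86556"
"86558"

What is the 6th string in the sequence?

88777

Stepping forward 2 times from 86558: 86558 → 86555, then the target.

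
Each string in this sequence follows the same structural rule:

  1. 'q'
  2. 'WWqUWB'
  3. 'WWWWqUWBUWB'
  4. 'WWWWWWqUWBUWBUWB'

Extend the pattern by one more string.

WWWWWWWWqUWBUWBUWBUWB

Every step adds WW to the front and UWB to the end of the previous string.
So the next term is WW·WWWWWWqUWBUWBUWB·UWB.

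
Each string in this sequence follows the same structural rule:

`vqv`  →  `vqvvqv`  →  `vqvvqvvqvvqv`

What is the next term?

s(k+1) = s(k)·s(k) — each term doubles the last.
One more doubling of vqvvqvvqvvqv gives the answer.

vqvvqvvqvvqvvqvvqvvqvvqv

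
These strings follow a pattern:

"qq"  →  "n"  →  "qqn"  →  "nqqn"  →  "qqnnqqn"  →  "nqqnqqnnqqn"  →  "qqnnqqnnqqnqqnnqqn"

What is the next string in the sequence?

nqqnqqnnqqnqqnnqqnnqqnqqnnqqn

Each term (from the third on) is the two preceding terms concatenated in order: term 3 = qq·n = qqn.
Continuing: nqqnqqnnqqn · qqnnqqnnqqnqqnnqqn gives term 8.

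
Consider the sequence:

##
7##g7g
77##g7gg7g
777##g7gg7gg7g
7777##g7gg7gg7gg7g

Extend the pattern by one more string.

Every step adds 7 to the front and g7g to the end of the previous string.
One more step from 7777##g7gg7gg7gg7g gives the answer.

77777##g7gg7gg7gg7gg7g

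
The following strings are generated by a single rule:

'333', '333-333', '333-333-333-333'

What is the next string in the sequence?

s(k+1) = s(k)·-·s(k) — each term doubles the last with '-' between the halves.
So the next term is two copies of 333-333-333-333 with '-' between the halves.

333-333-333-333-333-333-333-333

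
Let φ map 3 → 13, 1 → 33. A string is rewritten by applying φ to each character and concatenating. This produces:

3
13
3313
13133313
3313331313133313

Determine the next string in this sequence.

Applying the rule to each of the 16 symbols of 3313331313133313 gives the pieces 13 13 33 13 13 13 33 13 33 13 33 13 13 13 33 13, which concatenate to the answer.

13133313131333133313331313133313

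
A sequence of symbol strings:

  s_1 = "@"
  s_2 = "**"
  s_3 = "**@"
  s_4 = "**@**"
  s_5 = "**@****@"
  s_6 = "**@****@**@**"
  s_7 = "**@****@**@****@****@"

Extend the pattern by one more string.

**@****@**@****@****@**@****@**@**

Each term (from the third on) is the previous term followed by the one before it: term 3 = **·@ = **@.
The next term joins **@****@**@****@****@ and **@****@**@**.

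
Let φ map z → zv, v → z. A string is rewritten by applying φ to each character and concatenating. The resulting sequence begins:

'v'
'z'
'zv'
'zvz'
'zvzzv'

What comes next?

Expanding zvzzv: z→zv, v→z, z→zv, z→zv, v→z. Concatenated: zv z zv zv z.

zvzzvzvz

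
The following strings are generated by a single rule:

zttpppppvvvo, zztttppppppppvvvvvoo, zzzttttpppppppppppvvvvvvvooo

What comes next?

zzzztttttppppppppppppppvvvvvvvvvoooo

Each string has the form z^{n} t^{n+1} p^{3n+2} v^{2n+1} o^{n} (n = 1, 2, …).
For the next term, n = 4, so the run lengths are 4, 5, 14, 9, 4.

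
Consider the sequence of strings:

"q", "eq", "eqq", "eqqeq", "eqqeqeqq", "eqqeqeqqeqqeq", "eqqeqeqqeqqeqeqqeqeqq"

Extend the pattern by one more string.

eqqeqeqqeqqeqeqqeqeqqeqqeqeqqeqqeq

This is a Fibonacci-style word recurrence s(k) = s(k−1)·s(k−2): e.g. eq·q = eqq.
The next term joins eqqeqeqqeqqeqeqqeqeqq and eqqeqeqqeqqeq.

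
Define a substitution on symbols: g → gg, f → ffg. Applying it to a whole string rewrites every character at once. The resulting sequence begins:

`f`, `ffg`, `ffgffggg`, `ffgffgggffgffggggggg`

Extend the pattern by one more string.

Replace each of the 20 characters of ffgffgggffgffggggggg in place — ffg ffg gg ffg ffg gg gg gg ffg ffg gg ffg ffg gg gg gg gg gg gg gg — and concatenate.

ffgffgggffgffgggggggffgffgggffgffggggggggggggggg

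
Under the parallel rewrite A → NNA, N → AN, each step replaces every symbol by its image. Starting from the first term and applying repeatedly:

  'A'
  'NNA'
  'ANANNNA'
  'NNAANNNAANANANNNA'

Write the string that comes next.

ANANNNANNAANANANNNANNAANNNAANNNAANANANNNA

φ(NNAANNNAANANANNNA) expands symbol-by-symbol to AN AN NNA NNA AN AN AN NNA NNA AN NNA AN NNA AN AN AN NNA; joining the 17 pieces gives the next term.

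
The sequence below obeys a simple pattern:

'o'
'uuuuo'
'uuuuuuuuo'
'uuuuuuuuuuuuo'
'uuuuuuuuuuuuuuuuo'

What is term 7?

uuuuuuuuuuuuuuuuuuuuuuuuo

Each term is the previous one with uuuu prepended.
From uuuuuuuuuuuuuuuuo, 2 further steps: uuuuuuuuuuuuuuuuo → uuuuuuuuuuuuuuuuuuuuo → (answer).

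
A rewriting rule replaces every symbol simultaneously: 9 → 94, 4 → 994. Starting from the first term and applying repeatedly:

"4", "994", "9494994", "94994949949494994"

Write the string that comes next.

Rewriting the 17 symbols of 94994949949494994 one by one yields 94 994 94 94 994 94 994 94 94 994 94 994 94 994 94 94 994; concatenated:

94994949499494994949499494994949949494994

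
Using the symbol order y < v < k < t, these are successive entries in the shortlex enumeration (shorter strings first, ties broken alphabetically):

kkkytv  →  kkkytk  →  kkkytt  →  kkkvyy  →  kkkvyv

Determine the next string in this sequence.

kkkvyk

Find the rightmost character of kkkvyv below t, bump it to the next letter, and reset everything to its right to y.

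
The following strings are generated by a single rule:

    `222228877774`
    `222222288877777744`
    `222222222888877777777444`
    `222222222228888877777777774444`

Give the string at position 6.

Term n consists of 2n+1 2's, followed by n 8's, followed by 2n 7's, followed by n-1 4's, where the shown terms are n = 2, 3, 4, 5.
For term 6, n = 7, so the run lengths are 15, 7, 14, 6.

222222222222222888888877777777777777444444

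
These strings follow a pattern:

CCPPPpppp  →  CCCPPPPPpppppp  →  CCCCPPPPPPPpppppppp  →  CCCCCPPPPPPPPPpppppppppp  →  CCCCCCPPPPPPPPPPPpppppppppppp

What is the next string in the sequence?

CCCCCCCPPPPPPPPPPPPPpppppppppppppp

The n-th term is n+1 C's then 2n+1 P's then 2n+2 p's (n = 1, 2, …).
For the next term, n = 6, so the run lengths are 7, 13, 14.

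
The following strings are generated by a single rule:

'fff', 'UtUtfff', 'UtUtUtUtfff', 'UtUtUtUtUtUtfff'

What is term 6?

The strings grow by a fixed prefix UtUt each time.
From UtUtUtUtUtUtfff, 2 further steps: UtUtUtUtUtUtfff → UtUtUtUtUtUtUtUtfff → (answer).

UtUtUtUtUtUtUtUtUtUtfff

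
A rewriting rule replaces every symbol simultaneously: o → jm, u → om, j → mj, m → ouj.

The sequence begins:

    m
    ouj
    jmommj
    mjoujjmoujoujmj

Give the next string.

oujmjjmommjmjoujjmommjjmommjoujmj

Applying the rule to each of the 15 symbols of mjoujjmoujoujmj gives the pieces ouj mj jm om mj mj ouj jm om mj jm om mj ouj mj, which concatenate to the answer.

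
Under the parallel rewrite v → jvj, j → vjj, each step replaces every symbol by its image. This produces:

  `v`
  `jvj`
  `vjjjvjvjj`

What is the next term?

jvjvjjvjjvjjjvjvjjjvjvjjvjj

Rewriting each symbol of vjjjvjvjj: v→jvj, j→vjj, j→vjj, j→vjj, v→jvj, j→vjj, v→jvj, j→vjj, j→vjj, which concatenates to jvj vjj vjj vjj jvj vjj jvj vjj vjj.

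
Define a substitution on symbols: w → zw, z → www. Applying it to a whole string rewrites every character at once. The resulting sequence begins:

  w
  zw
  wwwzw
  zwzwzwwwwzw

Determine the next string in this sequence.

wwwzwwwwzwwwwzwzwzwzwwwwzw

Rewriting each symbol of zwzwzwwwwzw: z→www, w→zw, z→www, w→zw, z→www, w→zw, w→zw, w→zw, w→zw, z→www, w→zw, which concatenates to www zw www zw www zw zw zw zw www zw.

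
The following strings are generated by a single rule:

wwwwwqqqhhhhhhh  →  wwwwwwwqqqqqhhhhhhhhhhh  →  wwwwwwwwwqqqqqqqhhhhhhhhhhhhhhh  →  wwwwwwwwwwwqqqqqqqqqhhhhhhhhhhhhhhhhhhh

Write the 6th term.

wwwwwwwwwwwwwwwqqqqqqqqqqqqqhhhhhhhhhhhhhhhhhhhhhhhhhhh

Each string has the form w^{2n+1} q^{2n-1} h^{4n-1}, where the shown terms are n = 2, 3, 4, 5.
At n = 7 the blocks have lengths 15, 13, 27.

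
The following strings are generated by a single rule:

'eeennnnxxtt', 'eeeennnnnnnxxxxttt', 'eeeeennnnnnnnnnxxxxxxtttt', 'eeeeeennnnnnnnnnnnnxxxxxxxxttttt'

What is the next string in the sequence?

Reading off run lengths: e runs 3, 4, 5, 6; n runs 4, 7, 10, 13; x runs 2, 4, 6, 8; t runs 2, 3, 4, 5 — each is linear in n (n = 1, 2, …).
At n = 5 the blocks have lengths 7, 16, 10, 6.

eeeeeeennnnnnnnnnnnnnnnxxxxxxxxxxtttttt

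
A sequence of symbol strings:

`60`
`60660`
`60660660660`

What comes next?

Each string is two copies of the previous one joined by '6'.
Doubling 60660660660 with '6' between the halves:

60660660660660660660660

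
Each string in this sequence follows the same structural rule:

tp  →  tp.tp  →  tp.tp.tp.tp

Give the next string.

Every step duplicates the string with '.' between the halves.
One more doubling of tp.tp.tp.tp gives the answer.

tp.tp.tp.tp.tp.tp.tp.tp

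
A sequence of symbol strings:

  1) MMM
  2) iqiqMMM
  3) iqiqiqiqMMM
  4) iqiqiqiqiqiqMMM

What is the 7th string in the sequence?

The strings grow by a fixed prefix iqiq each time.
From iqiqiqiqiqiqMMM, 3 further steps: iqiqiqiqiqiqMMM → iqiqiqiqiqiqiqiqMMM → iqiqiqiqiqiqiqiqiqiqMMM → (answer).

iqiqiqiqiqiqiqiqiqiqiqiqMMM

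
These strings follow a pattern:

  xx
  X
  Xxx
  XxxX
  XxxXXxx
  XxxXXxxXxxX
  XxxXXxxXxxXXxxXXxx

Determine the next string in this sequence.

XxxXXxxXxxXXxxXXxxXxxXXxxXxxX

This is a Fibonacci-style word recurrence s(k) = s(k−1)·s(k−2): e.g. X·xx = Xxx.
So term 8 is XxxXXxxXxxXXxxXXxx·XxxXXxxXxxX.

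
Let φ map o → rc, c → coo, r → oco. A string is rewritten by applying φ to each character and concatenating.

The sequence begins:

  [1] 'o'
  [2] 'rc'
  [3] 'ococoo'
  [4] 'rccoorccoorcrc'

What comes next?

ococoocoorcrcococoocoorcrcococooococoo

Applying the rule to each of the 14 symbols of rccoorccoorcrc gives the pieces oco coo coo rc rc oco coo coo rc rc oco coo oco coo, which concatenate to the answer.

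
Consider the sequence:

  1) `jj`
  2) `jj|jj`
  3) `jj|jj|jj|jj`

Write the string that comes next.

Every step duplicates the string with '|' between the halves.
Doubling jj|jj|jj|jj with '|' between the halves:

jj|jj|jj|jj|jj|jj|jj|jj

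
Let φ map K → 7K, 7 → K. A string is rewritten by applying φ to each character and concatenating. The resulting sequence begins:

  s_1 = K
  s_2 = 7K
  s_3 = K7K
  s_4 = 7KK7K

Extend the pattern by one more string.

Apply φ to 7KK7K symbol by symbol: 7→K, K→7K, K→7K, 7→K, K→7K; joined: K 7K 7K K 7K.

K7K7KK7K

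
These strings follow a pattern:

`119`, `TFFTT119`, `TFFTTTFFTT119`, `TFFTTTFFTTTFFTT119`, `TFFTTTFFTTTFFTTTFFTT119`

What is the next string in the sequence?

Every step adds TFFTT at the front: s(k+1) = TFFTT·s(k).
Applying this once more to TFFTTTFFTTTFFTTTFFTT119:

TFFTTTFFTTTFFTTTFFTTTFFTT119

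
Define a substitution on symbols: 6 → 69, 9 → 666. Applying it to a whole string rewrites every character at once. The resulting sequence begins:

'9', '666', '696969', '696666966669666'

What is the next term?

Applying the rule to each of the 15 symbols of 696666966669666 gives the pieces 69 666 69 69 69 69 666 69 69 69 69 666 69 69 69, which concatenate to the answer.

696666969696966669696969666696969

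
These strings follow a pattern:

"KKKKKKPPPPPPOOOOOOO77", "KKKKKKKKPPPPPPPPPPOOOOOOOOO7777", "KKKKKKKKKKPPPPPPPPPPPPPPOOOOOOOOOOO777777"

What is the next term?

KKKKKKKKKKKKPPPPPPPPPPPPPPPPPPOOOOOOOOOOOOO77777777

Term n consists of 2n+2 K's, followed by 4n-2 P's, followed by 2n+3 O's, followed by 2n-2 7's, where the shown terms are n = 2, 3, 4.
At n = 5 the blocks have lengths 12, 18, 13, 8.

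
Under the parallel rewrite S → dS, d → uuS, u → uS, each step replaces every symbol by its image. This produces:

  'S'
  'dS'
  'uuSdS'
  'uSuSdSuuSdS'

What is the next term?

Apply φ to uSuSdSuuSdS symbol by symbol: u→uS, S→dS, u→uS, S→dS, d→uuS, S→dS, u→uS, u→uS, S→dS, d→uuS, S→dS; joined: uS dS uS dS uuS dS uS uS dS uuS dS.

uSdSuSdSuuSdSuSuSdSuuSdS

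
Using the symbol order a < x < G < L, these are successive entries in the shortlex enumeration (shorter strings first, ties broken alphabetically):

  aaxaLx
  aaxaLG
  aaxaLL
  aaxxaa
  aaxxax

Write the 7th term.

aaxxaL

Stepping forward 2 times from aaxxax: aaxxax → aaxxaG, then the target.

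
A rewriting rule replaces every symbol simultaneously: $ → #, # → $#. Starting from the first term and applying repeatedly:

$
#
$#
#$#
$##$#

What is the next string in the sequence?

#$#$##$#

Rewriting each symbol of $##$#: $→#, #→$#, #→$#, $→#, #→$#, which concatenates to # $# $# # $#.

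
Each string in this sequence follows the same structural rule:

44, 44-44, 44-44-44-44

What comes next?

44-44-44-44-44-44-44-44

s(k+1) = s(k)·-·s(k) — each term doubles the last with '-' between the halves.
So the next term is two copies of 44-44-44-44 with '-' between the halves.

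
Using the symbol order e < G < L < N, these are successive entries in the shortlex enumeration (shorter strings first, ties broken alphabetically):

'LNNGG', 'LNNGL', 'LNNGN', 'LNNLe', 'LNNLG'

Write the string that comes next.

LNNLL

Treat LNNLG as a base-4 numeral over the given alphabet and add one, carrying through any trailing N's.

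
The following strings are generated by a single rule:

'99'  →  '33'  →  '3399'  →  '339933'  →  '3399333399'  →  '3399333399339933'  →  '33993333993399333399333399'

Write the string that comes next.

339933339933993333993333993399333399339933

From term 3 onward, concatenate the last term with the second-to-last: 33·99 = 3399, 3399·33 = 339933, …
Continuing: 33993333993399333399333399 · 3399333399339933 gives term 8.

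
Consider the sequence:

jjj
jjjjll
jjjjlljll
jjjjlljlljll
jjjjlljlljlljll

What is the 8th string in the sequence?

jjjjlljlljlljlljlljlljll

Each term is the previous one with jll appended.
From jjjjlljlljlljll, 3 further steps: jjjjlljlljlljll → jjjjlljlljlljlljll → jjjjlljlljlljlljlljll → (answer).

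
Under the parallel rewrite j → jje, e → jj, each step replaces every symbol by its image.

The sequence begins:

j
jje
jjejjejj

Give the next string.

Rewriting each symbol of jjejjejj: j→jje, j→jje, e→jj, j→jje, j→jje, e→jj, j→jje, j→jje, which concatenates to jje jje jj jje jje jj jje jje.

jjejjejjjjejjejjjjejje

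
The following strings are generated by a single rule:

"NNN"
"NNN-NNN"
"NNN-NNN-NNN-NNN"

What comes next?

NNN-NNN-NNN-NNN-NNN-NNN-NNN-NNN

Each string is two copies of the previous one joined by '-'.
One more doubling of NNN-NNN-NNN-NNN gives the answer.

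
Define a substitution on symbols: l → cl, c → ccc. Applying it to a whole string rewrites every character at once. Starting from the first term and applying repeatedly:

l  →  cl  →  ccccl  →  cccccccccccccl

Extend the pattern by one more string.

Rewriting the 14 symbols of cccccccccccccl one by one yields ccc ccc ccc ccc ccc ccc ccc ccc ccc ccc ccc ccc ccc cl; concatenated:

ccccccccccccccccccccccccccccccccccccccccl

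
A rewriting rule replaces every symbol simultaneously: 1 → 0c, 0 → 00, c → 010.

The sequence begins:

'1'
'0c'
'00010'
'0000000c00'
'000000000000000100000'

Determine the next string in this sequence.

Applying the rule to each of the 21 symbols of 000000000000000100000 gives the pieces 00 00 00 00 00 00 00 00 00 00 00 00 00 00 00 0c 00 00 00 00 00, which concatenate to the answer.

0000000000000000000000000000000c0000000000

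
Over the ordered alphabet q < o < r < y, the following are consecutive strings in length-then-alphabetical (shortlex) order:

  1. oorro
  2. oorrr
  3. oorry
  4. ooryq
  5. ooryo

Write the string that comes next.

Find the rightmost character of ooryo below y, bump it to the next letter, and reset everything to its right to q.

ooryr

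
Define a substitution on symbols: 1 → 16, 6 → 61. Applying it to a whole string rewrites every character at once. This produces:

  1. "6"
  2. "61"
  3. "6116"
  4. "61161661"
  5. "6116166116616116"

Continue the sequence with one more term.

61161661166161161661611661161661

Replace each of the 16 characters of 6116166116616116 in place — 61 16 16 61 16 61 61 16 16 61 61 16 61 16 16 61 — and concatenate.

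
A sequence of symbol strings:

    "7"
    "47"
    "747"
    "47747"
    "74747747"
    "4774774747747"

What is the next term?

This is a Fibonacci-style word recurrence s(k) = s(k−2)·s(k−1): e.g. 7·47 = 747.
Continuing: 74747747 · 4774774747747 gives term 7.

747477474774774747747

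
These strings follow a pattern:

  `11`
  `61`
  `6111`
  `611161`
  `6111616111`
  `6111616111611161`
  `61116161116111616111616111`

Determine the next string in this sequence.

611161611161116161116161116111616111611161

From term 3 onward, concatenate the last term with the second-to-last: 61·11 = 6111, 6111·61 = 611161, …
So term 8 is 61116161116111616111616111·6111616111611161.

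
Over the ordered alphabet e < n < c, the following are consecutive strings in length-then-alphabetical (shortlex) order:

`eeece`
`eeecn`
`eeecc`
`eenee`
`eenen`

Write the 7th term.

eenne

Stepping forward 2 times from eenen: eenen → eenec, then the target.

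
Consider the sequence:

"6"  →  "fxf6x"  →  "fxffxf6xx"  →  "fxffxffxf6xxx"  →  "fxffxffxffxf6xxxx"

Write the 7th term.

s(k+1) = fxf·s(k)·x, so each term gains fxf as a prefix and x as a suffix.
From fxffxffxffxf6xxxx, 2 further steps: fxffxffxffxf6xxxx → fxffxffxffxffxf6xxxxx → (answer).

fxffxffxffxffxffxf6xxxxxx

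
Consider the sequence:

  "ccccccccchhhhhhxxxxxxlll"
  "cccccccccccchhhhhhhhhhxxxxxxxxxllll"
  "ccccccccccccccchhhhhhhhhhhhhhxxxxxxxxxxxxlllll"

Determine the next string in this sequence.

cccccccccccccccccchhhhhhhhhhhhhhhhhhxxxxxxxxxxxxxxxllllll

Reading off run lengths: c runs 9, 12, 15; h runs 6, 10, 14; x runs 6, 9, 12; l runs 3, 4, 5 — each is linear in n, where the shown terms are n = 2, 3, 4.
At n = 5 the blocks have lengths 18, 18, 15, 6.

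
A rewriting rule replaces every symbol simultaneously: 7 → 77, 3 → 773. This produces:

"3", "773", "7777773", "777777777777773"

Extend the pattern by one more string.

7777777777777777777777777777773

Replace each of the 15 characters of 777777777777773 in place — 77 77 77 77 77 77 77 77 77 77 77 77 77 77 773 — and concatenate.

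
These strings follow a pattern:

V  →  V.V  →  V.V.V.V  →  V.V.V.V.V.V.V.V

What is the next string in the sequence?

V.V.V.V.V.V.V.V.V.V.V.V.V.V.V.V

s(k+1) = s(k)·.·s(k) — each term doubles the last with '.' between the halves.
So the next term is two copies of V.V.V.V.V.V.V.V with '.' between the halves.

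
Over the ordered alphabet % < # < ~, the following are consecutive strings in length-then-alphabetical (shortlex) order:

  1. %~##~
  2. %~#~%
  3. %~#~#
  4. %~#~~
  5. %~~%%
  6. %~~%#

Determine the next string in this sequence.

%~~%~

Find the rightmost character of %~~%# below ~, bump it to the next letter, and reset everything to its right to %.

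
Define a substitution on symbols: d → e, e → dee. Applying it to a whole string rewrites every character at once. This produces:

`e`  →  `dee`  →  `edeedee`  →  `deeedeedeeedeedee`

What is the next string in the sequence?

edeedeedeeedeedeeedeedeedeeedeedeeedeedee

Replace each of the 17 characters of deeedeedeeedeedee in place — e dee dee dee e dee dee e dee dee dee e dee dee e dee dee — and concatenate.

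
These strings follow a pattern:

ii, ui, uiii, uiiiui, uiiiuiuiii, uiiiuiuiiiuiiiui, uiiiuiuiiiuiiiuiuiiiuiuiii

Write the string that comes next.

From term 3 onward, concatenate the last term with the second-to-last: ui·ii = uiii, uiii·ui = uiiiui, …
So term 8 is uiiiuiuiiiuiiiuiuiiiuiuiii·uiiiuiuiiiuiiiui.

uiiiuiuiiiuiiiuiuiiiuiuiiiuiiiuiuiiiuiiiui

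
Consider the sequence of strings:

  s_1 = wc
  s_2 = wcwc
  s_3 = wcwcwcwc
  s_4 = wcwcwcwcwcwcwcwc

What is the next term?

wcwcwcwcwcwcwcwcwcwcwcwcwcwcwcwc

Each string is two copies of the previous one concatenated.
One more doubling of wcwcwcwcwcwcwcwc gives the answer.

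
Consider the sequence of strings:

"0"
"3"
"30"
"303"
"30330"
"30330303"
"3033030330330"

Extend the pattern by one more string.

303303033033030330303

From term 3 onward, concatenate the last term with the second-to-last: 3·0 = 30, 30·3 = 303, …
The next term joins 3033030330330 and 30330303.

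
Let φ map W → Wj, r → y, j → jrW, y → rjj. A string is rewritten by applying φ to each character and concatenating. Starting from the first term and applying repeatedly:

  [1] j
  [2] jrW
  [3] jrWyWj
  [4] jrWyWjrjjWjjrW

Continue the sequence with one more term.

φ(jrWyWjrjjWjjrW) expands symbol-by-symbol to jrW y Wj rjj Wj jrW y jrW jrW Wj jrW jrW y Wj; joining the 14 pieces gives the next term.

jrWyWjrjjWjjrWyjrWjrWWjjrWjrWyWj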